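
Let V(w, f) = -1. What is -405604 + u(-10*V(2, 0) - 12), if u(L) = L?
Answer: -405606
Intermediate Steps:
-405604 + u(-10*V(2, 0) - 12) = -405604 + (-10*(-1) - 12) = -405604 + (10 - 12) = -405604 - 2 = -405606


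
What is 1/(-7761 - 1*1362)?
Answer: -1/9123 ≈ -0.00010961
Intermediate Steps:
1/(-7761 - 1*1362) = 1/(-7761 - 1362) = 1/(-9123) = -1/9123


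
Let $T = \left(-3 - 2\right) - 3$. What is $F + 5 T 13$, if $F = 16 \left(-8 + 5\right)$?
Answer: $-568$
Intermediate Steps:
$T = -8$ ($T = \left(-3 - 2\right) - 3 = -5 - 3 = -8$)
$F = -48$ ($F = 16 \left(-3\right) = -48$)
$F + 5 T 13 = -48 + 5 \left(-8\right) 13 = -48 - 520 = -568$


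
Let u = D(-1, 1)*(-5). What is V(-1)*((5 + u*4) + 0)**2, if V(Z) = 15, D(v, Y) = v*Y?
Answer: 9375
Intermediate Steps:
D(v, Y) = Y*v
u = 5 (u = (1*(-1))*(-5) = -1*(-5) = 5)
V(-1)*((5 + u*4) + 0)**2 = 15*((5 + 5*4) + 0)**2 = 15*((5 + 20) + 0)**2 = 15*(25 + 0)**2 = 15*25**2 = 15*625 = 9375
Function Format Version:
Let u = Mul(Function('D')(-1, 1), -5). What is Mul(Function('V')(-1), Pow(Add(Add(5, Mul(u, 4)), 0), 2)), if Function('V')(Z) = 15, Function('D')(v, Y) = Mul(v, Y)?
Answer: 9375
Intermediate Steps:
Function('D')(v, Y) = Mul(Y, v)
u = 5 (u = Mul(Mul(1, -1), -5) = Mul(-1, -5) = 5)
Mul(Function('V')(-1), Pow(Add(Add(5, Mul(u, 4)), 0), 2)) = Mul(15, Pow(Add(Add(5, Mul(5, 4)), 0), 2)) = Mul(15, Pow(Add(Add(5, 20), 0), 2)) = Mul(15, Pow(Add(25, 0), 2)) = Mul(15, Pow(25, 2)) = Mul(15, 625) = 9375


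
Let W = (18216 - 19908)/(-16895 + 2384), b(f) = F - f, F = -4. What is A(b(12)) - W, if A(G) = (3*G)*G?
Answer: 3714252/4837 ≈ 767.88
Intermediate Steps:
b(f) = -4 - f
W = 564/4837 (W = -1692/(-14511) = -1692*(-1/14511) = 564/4837 ≈ 0.11660)
A(G) = 3*G**2
A(b(12)) - W = 3*(-4 - 1*12)**2 - 1*564/4837 = 3*(-4 - 12)**2 - 564/4837 = 3*(-16)**2 - 564/4837 = 3*256 - 564/4837 = 768 - 564/4837 = 3714252/4837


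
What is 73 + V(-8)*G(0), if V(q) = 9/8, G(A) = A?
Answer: 73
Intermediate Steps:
V(q) = 9/8 (V(q) = 9*(1/8) = 9/8)
73 + V(-8)*G(0) = 73 + (9/8)*0 = 73 + 0 = 73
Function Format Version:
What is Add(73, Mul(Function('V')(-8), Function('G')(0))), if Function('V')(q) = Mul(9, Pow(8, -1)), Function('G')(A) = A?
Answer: 73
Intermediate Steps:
Function('V')(q) = Rational(9, 8) (Function('V')(q) = Mul(9, Rational(1, 8)) = Rational(9, 8))
Add(73, Mul(Function('V')(-8), Function('G')(0))) = Add(73, Mul(Rational(9, 8), 0)) = Add(73, 0) = 73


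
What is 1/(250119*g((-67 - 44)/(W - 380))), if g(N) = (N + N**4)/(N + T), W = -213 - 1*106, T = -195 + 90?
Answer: -154499002118/58765412777985 ≈ -0.0026291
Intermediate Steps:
T = -105
W = -319 (W = -213 - 106 = -319)
g(N) = (N + N**4)/(-105 + N) (g(N) = (N + N**4)/(N - 105) = (N + N**4)/(-105 + N))
1/(250119*g((-67 - 44)/(W - 380))) = 1/(250119*((((-67 - 44)/(-319 - 380) + ((-67 - 44)/(-319 - 380))**4)/(-105 + (-67 - 44)/(-319 - 380))))) = 1/(250119*(((-111/(-699) + (-111/(-699))**4)/(-105 - 111/(-699))))) = 1/(250119*(((-111*(-1/699) + (-111*(-1/699))**4)/(-105 - 111*(-1/699))))) = 1/(250119*(((37/233 + (37/233)**4)/(-105 + 37/233)))) = 1/(250119*(((37/233 + 1874161/2947295521)/(-24428/233)))) = 1/(250119*((-233/24428*469899630/2947295521))) = 1/(250119*(-234949815/154499002118)) = (1/250119)*(-154499002118/234949815) = -154499002118/58765412777985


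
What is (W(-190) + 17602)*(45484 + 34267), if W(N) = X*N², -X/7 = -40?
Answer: 807526885102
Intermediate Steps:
X = 280 (X = -7*(-40) = 280)
W(N) = 280*N²
(W(-190) + 17602)*(45484 + 34267) = (280*(-190)² + 17602)*(45484 + 34267) = (280*36100 + 17602)*79751 = (10108000 + 17602)*79751 = 10125602*79751 = 807526885102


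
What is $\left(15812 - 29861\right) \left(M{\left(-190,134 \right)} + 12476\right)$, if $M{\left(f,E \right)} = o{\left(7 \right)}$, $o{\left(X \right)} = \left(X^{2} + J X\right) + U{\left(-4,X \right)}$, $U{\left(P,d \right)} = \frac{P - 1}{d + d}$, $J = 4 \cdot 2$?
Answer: $- \frac{353490903}{2} \approx -1.7675 \cdot 10^{8}$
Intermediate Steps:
$J = 8$
$U{\left(P,d \right)} = \frac{-1 + P}{2 d}$
$o{\left(X \right)} = X^{2} + 8 X - \frac{5}{2 X}$ ($o{\left(X \right)} = \left(X^{2} + 8 X\right) + \frac{-1 - 4}{2 X} = \left(X^{2} + 8 X\right) + \frac{1}{2} \frac{1}{X} \left(-5\right) = \left(X^{2} + 8 X\right) - \frac{5}{2 X} = X^{2} + 8 X - \frac{5}{2 X}$)
$M{\left(f,E \right)} = \frac{1465}{14}$ ($M{\left(f,E \right)} = 7^{2} + 8 \cdot 7 - \frac{5}{2 \cdot 7} = 49 + 56 - \frac{5}{14} = \frac{1465}{14}$)
$\left(15812 - 29861\right) \left(M{\left(-190,134 \right)} + 12476\right) = \left(15812 - 29861\right) \left(\frac{1465}{14} + 12476\right) = \left(-14049\right) \frac{176129}{14} = - \frac{353490903}{2}$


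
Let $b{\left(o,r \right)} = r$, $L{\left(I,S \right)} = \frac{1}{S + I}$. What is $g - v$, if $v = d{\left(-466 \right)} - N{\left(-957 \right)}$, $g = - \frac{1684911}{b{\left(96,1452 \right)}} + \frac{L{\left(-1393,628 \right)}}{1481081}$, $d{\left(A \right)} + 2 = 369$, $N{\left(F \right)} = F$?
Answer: $- \frac{1362411673145629}{548385051060} \approx -2484.4$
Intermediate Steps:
$d{\left(A \right)} = 367$ ($d{\left(A \right)} = -2 + 369 = 367$)
$L{\left(I,S \right)} = \frac{1}{I + S}$
$g = - \frac{636349865542189}{548385051060}$ ($g = - \frac{1684911}{1452} + \frac{1}{\left(-1393 + 628\right) 1481081} = \left(-1684911\right) \frac{1}{1452} + \frac{1}{-765} \cdot \frac{1}{1481081} = - \frac{561637}{484} - \frac{1}{1133026965} = - \frac{636349865542189}{548385051060} \approx -1160.4$)
$v = 1324$ ($v = 367 - -957 = 367 + 957 = 1324$)
$g - v = - \frac{636349865542189}{548385051060} - 1324 = - \frac{1362411673145629}{548385051060}$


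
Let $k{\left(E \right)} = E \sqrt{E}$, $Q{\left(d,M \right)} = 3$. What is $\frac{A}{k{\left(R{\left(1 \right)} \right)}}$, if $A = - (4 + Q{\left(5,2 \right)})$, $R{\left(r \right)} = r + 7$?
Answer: $- \frac{7 \sqrt{2}}{32} \approx -0.30936$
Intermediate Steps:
$R{\left(r \right)} = 7 + r$
$k{\left(E \right)} = E^{\frac{3}{2}}$
$A = -7$ ($A = - (4 + 3) = \left(-1\right) 7 = -7$)
$\frac{A}{k{\left(R{\left(1 \right)} \right)}} = \frac{1}{\left(7 + 1\right)^{\frac{3}{2}}} \left(-7\right) = \frac{1}{8^{\frac{3}{2}}} \left(-7\right) = \frac{1}{16 \sqrt{2}} \left(-7\right) = \frac{\sqrt{2}}{32} \left(-7\right) = - \frac{7 \sqrt{2}}{32}$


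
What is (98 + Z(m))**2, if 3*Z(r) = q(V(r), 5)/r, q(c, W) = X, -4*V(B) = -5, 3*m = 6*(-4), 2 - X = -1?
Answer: 613089/64 ≈ 9579.5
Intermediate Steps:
X = 3 (X = 2 - 1*(-1) = 2 + 1 = 3)
m = -8 (m = (6*(-4))/3 = (1/3)*(-24) = -8)
V(B) = 5/4 (V(B) = -1/4*(-5) = 5/4)
q(c, W) = 3
Z(r) = 1/r (Z(r) = (3/r)/3 = 1/r)
(98 + Z(m))**2 = (98 + 1/(-8))**2 = (98 - 1/8)**2 = (783/8)**2 = 613089/64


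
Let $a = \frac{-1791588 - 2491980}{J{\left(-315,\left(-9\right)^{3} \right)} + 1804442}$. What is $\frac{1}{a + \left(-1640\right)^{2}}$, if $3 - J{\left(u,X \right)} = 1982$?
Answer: $\frac{600821}{1615966733744} \approx 3.718 \cdot 10^{-7}$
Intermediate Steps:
$J{\left(u,X \right)} = -1979$ ($J{\left(u,X \right)} = 3 - 1982 = -1979$)
$a = - \frac{1427856}{600821}$ ($a = \frac{-1791588 - 2491980}{-1979 + 1804442} = - \frac{4283568}{1802463} = \left(-4283568\right) \frac{1}{1802463} = - \frac{1427856}{600821} \approx -2.3765$)
$\frac{1}{a + \left(-1640\right)^{2}} = \frac{1}{- \frac{1427856}{600821} + \left(-1640\right)^{2}} = \frac{1}{- \frac{1427856}{600821} + 2689600} = \frac{1}{\frac{1615966733744}{600821}} = \frac{600821}{1615966733744}$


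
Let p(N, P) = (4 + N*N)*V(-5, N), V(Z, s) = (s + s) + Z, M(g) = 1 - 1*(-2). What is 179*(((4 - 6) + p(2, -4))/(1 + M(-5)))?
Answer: -895/2 ≈ -447.50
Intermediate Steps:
M(g) = 3 (M(g) = 1 + 2 = 3)
V(Z, s) = Z + 2*s (V(Z, s) = 2*s + Z = Z + 2*s)
p(N, P) = (-5 + 2*N)*(4 + N²) (p(N, P) = (4 + N*N)*(-5 + 2*N) = (4 + N²)*(-5 + 2*N) = (-5 + 2*N)*(4 + N²))
179*(((4 - 6) + p(2, -4))/(1 + M(-5))) = 179*(((4 - 6) + (-5 + 2*2)*(4 + 2²))/(1 + 3)) = 179*((-2 + (-5 + 4)*(4 + 4))/4) = 179*((-2 - 1*8)*(¼)) = 179*((-2 - 8)*(¼)) = 179*(-10*¼) = 179*(-5/2) = -895/2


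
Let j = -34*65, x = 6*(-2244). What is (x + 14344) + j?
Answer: -1330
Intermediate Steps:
x = -13464
j = -2210
(x + 14344) + j = (-13464 + 14344) - 2210 = 880 - 2210 = -1330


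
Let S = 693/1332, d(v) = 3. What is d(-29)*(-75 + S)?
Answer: -33069/148 ≈ -223.44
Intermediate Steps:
S = 77/148 (S = 693*(1/1332) = 77/148 ≈ 0.52027)
d(-29)*(-75 + S) = 3*(-75 + 77/148) = 3*(-11023/148) = -33069/148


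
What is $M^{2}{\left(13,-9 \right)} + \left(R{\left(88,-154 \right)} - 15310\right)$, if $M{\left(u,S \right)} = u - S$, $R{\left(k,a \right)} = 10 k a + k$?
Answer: $-150258$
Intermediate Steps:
$R{\left(k,a \right)} = k + 10 a k$ ($R{\left(k,a \right)} = 10 a k + k = k + 10 a k$)
$M^{2}{\left(13,-9 \right)} + \left(R{\left(88,-154 \right)} - 15310\right) = \left(13 - -9\right)^{2} + \left(88 \left(1 + 10 \left(-154\right)\right) - 15310\right) = \left(13 + 9\right)^{2} + \left(88 \left(1 - 1540\right) - 15310\right) = 22^{2} + \left(88 \left(-1539\right) - 15310\right) = 484 - 150742 = -150258$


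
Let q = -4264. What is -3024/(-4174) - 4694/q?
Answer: 8121773/4449484 ≈ 1.8253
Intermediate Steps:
-3024/(-4174) - 4694/q = -3024/(-4174) - 4694/(-4264) = -3024*(-1/4174) - 4694*(-1/4264) = 1512/2087 + 2347/2132 = 8121773/4449484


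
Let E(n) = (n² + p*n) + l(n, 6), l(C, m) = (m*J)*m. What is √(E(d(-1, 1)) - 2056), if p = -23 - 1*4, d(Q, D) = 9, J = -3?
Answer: I*√2326 ≈ 48.229*I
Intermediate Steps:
p = -27 (p = -23 - 4 = -27)
l(C, m) = -3*m² (l(C, m) = (m*(-3))*m = (-3*m)*m = -3*m²)
E(n) = -108 + n² - 27*n (E(n) = (n² - 27*n) - 3*6² = (n² - 27*n) - 3*36 = (n² - 27*n) - 108 = -108 + n² - 27*n)
√(E(d(-1, 1)) - 2056) = √((-108 + 9² - 27*9) - 2056) = √((-108 + 81 - 243) - 2056) = √(-270 - 2056) = √(-2326) = I*√2326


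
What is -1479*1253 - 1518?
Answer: -1854705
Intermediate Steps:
-1479*1253 - 1518 = -1853187 - 1518 = -1854705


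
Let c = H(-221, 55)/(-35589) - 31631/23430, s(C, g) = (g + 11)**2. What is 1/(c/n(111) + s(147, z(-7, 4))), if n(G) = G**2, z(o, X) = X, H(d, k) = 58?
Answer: 1141541019630/256846604186239 ≈ 0.0044445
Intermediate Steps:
s(C, g) = (11 + g)**2
c = -125230511/92650030 (c = 58/(-35589) - 31631/23430 = 58*(-1/35589) - 31631*1/23430 = -58/35589 - 31631/23430 = -125230511/92650030 ≈ -1.3517)
1/(c/n(111) + s(147, z(-7, 4))) = 1/(-125230511/(92650030*(111**2)) + (11 + 4)**2) = 1/(-125230511/92650030/12321 + 15**2) = 1/(-125230511/92650030*1/12321 + 225) = 1/(-125230511/1141541019630 + 225) = 1/(256846604186239/1141541019630) = 1141541019630/256846604186239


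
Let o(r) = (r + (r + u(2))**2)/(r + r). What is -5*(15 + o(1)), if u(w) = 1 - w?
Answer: -155/2 ≈ -77.500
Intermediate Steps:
o(r) = (r + (-1 + r)**2)/(2*r) (o(r) = (r + (r + (1 - 1*2))**2)/(r + r) = (r + (r + (1 - 2))**2)/((2*r)) = (r + (r - 1)**2)*(1/(2*r)) = (r + (-1 + r)**2)*(1/(2*r)) = (r + (-1 + r)**2)/(2*r))
-5*(15 + o(1)) = -5*(15 + (1/2)*(1 + (-1 + 1)**2)/1) = -5*(15 + (1/2)*1*(1 + 0**2)) = -5*(15 + (1/2)*1*(1 + 0)) = -5*(15 + (1/2)*1*1) = -5*(15 + 1/2) = -5*31/2 = -155/2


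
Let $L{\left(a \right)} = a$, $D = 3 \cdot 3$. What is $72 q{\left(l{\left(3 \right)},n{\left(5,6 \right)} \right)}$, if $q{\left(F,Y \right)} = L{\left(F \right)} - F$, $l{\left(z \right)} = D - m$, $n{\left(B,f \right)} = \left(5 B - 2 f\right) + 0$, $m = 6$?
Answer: $0$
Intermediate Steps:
$D = 9$
$n{\left(B,f \right)} = - 2 f + 5 B$ ($n{\left(B,f \right)} = \left(- 2 f + 5 B\right) + 0 = - 2 f + 5 B$)
$l{\left(z \right)} = 3$ ($l{\left(z \right)} = 9 - 6 = 3$)
$q{\left(F,Y \right)} = 0$ ($q{\left(F,Y \right)} = F - F = 0$)
$72 q{\left(l{\left(3 \right)},n{\left(5,6 \right)} \right)} = 72 \cdot 0 = 0$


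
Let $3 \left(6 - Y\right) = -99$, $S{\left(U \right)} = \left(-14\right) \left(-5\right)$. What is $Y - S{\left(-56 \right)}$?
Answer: $-31$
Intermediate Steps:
$S{\left(U \right)} = 70$
$Y = 39$ ($Y = 6 - -33 = 6 + 33 = 39$)
$Y - S{\left(-56 \right)} = 39 - 70 = -31$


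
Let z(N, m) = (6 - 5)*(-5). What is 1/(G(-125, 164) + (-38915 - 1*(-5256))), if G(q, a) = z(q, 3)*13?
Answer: -1/33724 ≈ -2.9652e-5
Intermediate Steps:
z(N, m) = -5 (z(N, m) = 1*(-5) = -5)
G(q, a) = -65 (G(q, a) = -5*13 = -65)
1/(G(-125, 164) + (-38915 - 1*(-5256))) = 1/(-65 + (-38915 - 1*(-5256))) = 1/(-65 + (-38915 + 5256)) = 1/(-65 - 33659) = 1/(-33724) = -1/33724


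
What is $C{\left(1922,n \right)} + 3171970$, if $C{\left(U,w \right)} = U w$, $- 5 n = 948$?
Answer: $\frac{14037794}{5} \approx 2.8076 \cdot 10^{6}$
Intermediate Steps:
$n = - \frac{948}{5}$ ($n = \left(- \frac{1}{5}\right) 948 = - \frac{948}{5} \approx -189.6$)
$C{\left(1922,n \right)} + 3171970 = 1922 \left(- \frac{948}{5}\right) + 3171970 = - \frac{1822056}{5} + 3171970 = \frac{14037794}{5}$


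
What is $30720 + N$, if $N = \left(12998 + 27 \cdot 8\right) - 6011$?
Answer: $37923$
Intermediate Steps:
$N = 7203$ ($N = \left(12998 + 216\right) - 6011 = 13214 - 6011 = 7203$)
$30720 + N = 30720 + 7203 = 37923$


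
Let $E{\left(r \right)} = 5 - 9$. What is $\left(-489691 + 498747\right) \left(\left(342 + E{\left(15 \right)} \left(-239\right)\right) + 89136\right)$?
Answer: $818970304$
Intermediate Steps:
$E{\left(r \right)} = -4$
$\left(-489691 + 498747\right) \left(\left(342 + E{\left(15 \right)} \left(-239\right)\right) + 89136\right) = \left(-489691 + 498747\right) \left(\left(342 - -956\right) + 89136\right) = 9056 \left(\left(342 + 956\right) + 89136\right) = 9056 \left(1298 + 89136\right) = 9056 \cdot 90434 = 818970304$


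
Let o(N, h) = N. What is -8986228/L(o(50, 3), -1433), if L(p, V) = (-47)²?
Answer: -8986228/2209 ≈ -4068.0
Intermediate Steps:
L(p, V) = 2209
-8986228/L(o(50, 3), -1433) = -8986228/2209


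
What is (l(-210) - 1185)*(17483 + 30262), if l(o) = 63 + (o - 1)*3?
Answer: -83792475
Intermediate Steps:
l(o) = 60 + 3*o (l(o) = 63 + (-1 + o)*3 = 63 + (-3 + 3*o) = 60 + 3*o)
(l(-210) - 1185)*(17483 + 30262) = ((60 + 3*(-210)) - 1185)*(17483 + 30262) = ((60 - 630) - 1185)*47745 = (-570 - 1185)*47745 = -1755*47745 = -83792475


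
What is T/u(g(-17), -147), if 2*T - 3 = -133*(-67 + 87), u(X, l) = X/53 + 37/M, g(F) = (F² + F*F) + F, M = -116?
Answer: -8167618/63115 ≈ -129.41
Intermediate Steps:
g(F) = F + 2*F² (g(F) = (F² + F²) + F = 2*F² + F = F + 2*F²)
u(X, l) = -37/116 + X/53 (u(X, l) = X/53 + 37/(-116) = X*(1/53) + 37*(-1/116) = X/53 - 37/116 = -37/116 + X/53)
T = -2657/2 (T = 3/2 + (-133*(-67 + 87))/2 = 3/2 + (-133*20)/2 = 3/2 + (½)*(-2660) = 3/2 - 1330 = -2657/2 ≈ -1328.5)
T/u(g(-17), -147) = -2657/(2*(-37/116 + (-17*(1 + 2*(-17)))/53)) = -2657/(2*(-37/116 + (-17*(1 - 34))/53)) = -2657/(2*(-37/116 + (-17*(-33))/53)) = -2657/(2*(-37/116 + (1/53)*561)) = -2657/(2*(-37/116 + 561/53)) = -2657/(2*63115/6148) = -2657/2*6148/63115 = -8167618/63115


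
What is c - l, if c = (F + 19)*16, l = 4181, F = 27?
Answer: -3445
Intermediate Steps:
c = 736 (c = (27 + 19)*16 = 46*16 = 736)
c - l = 736 - 1*4181 = 736 - 4181 = -3445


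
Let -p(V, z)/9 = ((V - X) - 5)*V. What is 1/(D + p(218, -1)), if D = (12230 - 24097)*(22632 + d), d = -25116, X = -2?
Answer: 1/29055798 ≈ 3.4417e-8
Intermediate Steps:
p(V, z) = -9*V*(-3 + V) (p(V, z) = -9*((V - 1*(-2)) - 5)*V = -9*((V + 2) - 5)*V = -9*((2 + V) - 5)*V = -9*(-3 + V)*V = -9*V*(-3 + V))
D = 29477628 (D = (12230 - 24097)*(22632 - 25116) = -11867*(-2484) = 29477628)
1/(D + p(218, -1)) = 1/(29477628 + 9*218*(3 - 1*218)) = 1/(29477628 + 9*218*(3 - 218)) = 1/(29477628 + 9*218*(-215)) = 1/(29477628 - 421830) = 1/29055798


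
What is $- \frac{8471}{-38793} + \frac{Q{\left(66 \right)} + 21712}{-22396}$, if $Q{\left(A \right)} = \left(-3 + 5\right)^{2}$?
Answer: $- \frac{163178068}{217202007} \approx -0.75127$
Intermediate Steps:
$Q{\left(A \right)} = 4$ ($Q{\left(A \right)} = 2^{2} = 4$)
$- \frac{8471}{-38793} + \frac{Q{\left(66 \right)} + 21712}{-22396} = - \frac{8471}{-38793} + \frac{4 + 21712}{-22396} = \left(-8471\right) \left(- \frac{1}{38793}\right) + 21716 \left(- \frac{1}{22396}\right) = \frac{8471}{38793} - \frac{5429}{5599} = - \frac{163178068}{217202007}$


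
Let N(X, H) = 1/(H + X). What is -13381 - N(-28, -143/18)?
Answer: -8657489/647 ≈ -13381.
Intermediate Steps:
-13381 - N(-28, -143/18) = -13381 - 1/(-143/18 - 28) = -13381 - 1/(-647/18) = -13381 - 1*(-18/647) = -13381 + 18/647 = -8657489/647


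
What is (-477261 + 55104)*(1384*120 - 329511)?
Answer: 68993540667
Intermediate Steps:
(-477261 + 55104)*(1384*120 - 329511) = -422157*(166080 - 329511) = -422157*(-163431) = 68993540667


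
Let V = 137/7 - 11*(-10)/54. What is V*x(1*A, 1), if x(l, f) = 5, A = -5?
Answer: 20420/189 ≈ 108.04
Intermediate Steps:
V = 4084/189 (V = 137*(⅐) + 110*(1/54) = 137/7 + 55/27 = 4084/189 ≈ 21.608)
V*x(1*A, 1) = (4084/189)*5 = 20420/189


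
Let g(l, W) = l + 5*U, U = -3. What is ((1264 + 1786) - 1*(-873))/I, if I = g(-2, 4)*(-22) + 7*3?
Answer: 3923/395 ≈ 9.9316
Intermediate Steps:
g(l, W) = -15 + l (g(l, W) = l + 5*(-3) = l - 15 = -15 + l)
I = 395 (I = (-15 - 2)*(-22) + 7*3 = -17*(-22) + 21 = 374 + 21 = 395)
((1264 + 1786) - 1*(-873))/I = ((1264 + 1786) - 1*(-873))/395 = (3050 + 873)*(1/395) = 3923*(1/395) = 3923/395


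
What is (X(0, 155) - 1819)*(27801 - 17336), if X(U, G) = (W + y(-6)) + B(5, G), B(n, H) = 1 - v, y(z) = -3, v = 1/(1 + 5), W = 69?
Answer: -110018545/6 ≈ -1.8336e+7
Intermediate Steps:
v = ⅙ (v = 1/6 = ⅙ ≈ 0.16667)
B(n, H) = ⅚ (B(n, H) = 1 - 1*⅙ = 1 - ⅙ = ⅚)
X(U, G) = 401/6 (X(U, G) = (69 - 3) + ⅚ = 66 + ⅚ = 401/6)
(X(0, 155) - 1819)*(27801 - 17336) = (401/6 - 1819)*(27801 - 17336) = -10513/6*10465 = -110018545/6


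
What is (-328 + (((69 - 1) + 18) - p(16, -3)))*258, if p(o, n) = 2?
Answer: -62952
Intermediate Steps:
(-328 + (((69 - 1) + 18) - p(16, -3)))*258 = (-328 + (((69 - 1) + 18) - 1*2))*258 = (-328 + ((68 + 18) - 2))*258 = (-328 + (86 - 2))*258 = (-328 + 84)*258 = -244*258 = -62952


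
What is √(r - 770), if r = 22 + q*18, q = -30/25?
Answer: 2*I*√4810/5 ≈ 27.742*I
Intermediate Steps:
q = -6/5 (q = -30*1/25 = -6/5 ≈ -1.2000)
r = ⅖ (r = 22 - 6/5*18 = 22 - 108/5 = ⅖ ≈ 0.40000)
√(r - 770) = √(⅖ - 770) = √(-3848/5) = 2*I*√4810/5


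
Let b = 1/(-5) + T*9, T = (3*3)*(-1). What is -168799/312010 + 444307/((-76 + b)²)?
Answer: 1680711164873/96379264980 ≈ 17.439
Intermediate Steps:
T = -9 (T = 9*(-1) = -9)
b = -406/5 (b = 1/(-5) - 9*9 = -⅕ - 81 = -406/5 ≈ -81.200)
-168799/312010 + 444307/((-76 + b)²) = -168799/312010 + 444307/((-76 - 406/5)²) = -168799*1/312010 + 444307/((-786/5)²) = -168799/312010 + 444307/(617796/25) = -168799/312010 + 444307*(25/617796) = -168799/312010 + 11107675/617796 = 1680711164873/96379264980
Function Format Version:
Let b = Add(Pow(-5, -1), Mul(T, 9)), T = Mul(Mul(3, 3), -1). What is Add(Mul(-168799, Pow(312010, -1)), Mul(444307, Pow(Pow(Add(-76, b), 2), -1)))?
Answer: Rational(1680711164873, 96379264980) ≈ 17.439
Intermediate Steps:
T = -9 (T = Mul(9, -1) = -9)
b = Rational(-406, 5) (b = Add(Pow(-5, -1), Mul(-9, 9)) = Add(Rational(-1, 5), -81) = Rational(-406, 5) ≈ -81.200)
Add(Mul(-168799, Pow(312010, -1)), Mul(444307, Pow(Pow(Add(-76, b), 2), -1))) = Add(Mul(-168799, Pow(312010, -1)), Mul(444307, Pow(Pow(Add(-76, Rational(-406, 5)), 2), -1))) = Add(Mul(-168799, Rational(1, 312010)), Mul(444307, Pow(Pow(Rational(-786, 5), 2), -1))) = Add(Rational(-168799, 312010), Mul(444307, Pow(Rational(617796, 25), -1))) = Add(Rational(-168799, 312010), Mul(444307, Rational(25, 617796))) = Add(Rational(-168799, 312010), Rational(11107675, 617796)) = Rational(1680711164873, 96379264980)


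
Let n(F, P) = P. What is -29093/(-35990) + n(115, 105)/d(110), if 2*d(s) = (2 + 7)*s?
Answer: 1211999/1187670 ≈ 1.0205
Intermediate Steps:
d(s) = 9*s/2 (d(s) = ((2 + 7)*s)/2 = (9*s)/2 = 9*s/2)
-29093/(-35990) + n(115, 105)/d(110) = -29093/(-35990) + 105/(((9/2)*110)) = -29093*(-1/35990) + 105/495 = 29093/35990 + 105*(1/495) = 29093/35990 + 7/33 = 1211999/1187670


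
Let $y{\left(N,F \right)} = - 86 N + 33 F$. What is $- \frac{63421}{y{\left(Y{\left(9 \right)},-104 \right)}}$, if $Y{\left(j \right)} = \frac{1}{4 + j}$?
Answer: $\frac{824473}{44702} \approx 18.444$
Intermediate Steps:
$- \frac{63421}{y{\left(Y{\left(9 \right)},-104 \right)}} = - \frac{63421}{- \frac{86}{4 + 9} + 33 \left(-104\right)} = - \frac{63421}{- \frac{86}{13} - 3432} = - \frac{63421}{- \frac{44702}{13}} = \left(-63421\right) \left(- \frac{13}{44702}\right) = \frac{824473}{44702}$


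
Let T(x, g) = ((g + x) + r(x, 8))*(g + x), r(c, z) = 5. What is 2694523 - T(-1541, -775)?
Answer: -2657753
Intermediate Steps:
T(x, g) = (g + x)*(5 + g + x) (T(x, g) = ((g + x) + 5)*(g + x) = (5 + g + x)*(g + x) = (g + x)*(5 + g + x))
2694523 - T(-1541, -775) = 2694523 - ((-775)**2 + (-1541)**2 + 5*(-775) + 5*(-1541) + 2*(-775)*(-1541)) = 2694523 - (600625 + 2374681 - 3875 - 7705 + 2388550) = 2694523 - 1*5352276 = 2694523 - 5352276 = -2657753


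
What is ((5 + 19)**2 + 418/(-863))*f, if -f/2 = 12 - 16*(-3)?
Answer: -59600400/863 ≈ -69062.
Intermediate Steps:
f = -120 (f = -2*(12 - 16*(-3)) = -2*(12 + 48) = -2*60 = -120)
((5 + 19)**2 + 418/(-863))*f = ((5 + 19)**2 + 418/(-863))*(-120) = (24**2 + 418*(-1/863))*(-120) = (576 - 418/863)*(-120) = (496670/863)*(-120) = -59600400/863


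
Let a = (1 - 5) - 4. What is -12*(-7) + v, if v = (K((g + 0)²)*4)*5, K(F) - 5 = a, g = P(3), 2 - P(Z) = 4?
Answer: 24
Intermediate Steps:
P(Z) = -2 (P(Z) = 2 - 1*4 = 2 - 4 = -2)
g = -2
a = -8 (a = -4 - 4 = -8)
K(F) = -3 (K(F) = 5 - 8 = -3)
v = -60 (v = -3*4*5 = -12*5 = -60)
-12*(-7) + v = -12*(-7) - 60 = 84 - 60 = 24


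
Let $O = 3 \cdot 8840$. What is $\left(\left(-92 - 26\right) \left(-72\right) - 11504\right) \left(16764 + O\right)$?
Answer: $-130198272$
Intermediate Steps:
$O = 26520$
$\left(\left(-92 - 26\right) \left(-72\right) - 11504\right) \left(16764 + O\right) = \left(\left(-92 - 26\right) \left(-72\right) - 11504\right) \left(16764 + 26520\right) = \left(\left(-118\right) \left(-72\right) - 11504\right) 43284 = \left(8496 - 11504\right) 43284 = \left(-3008\right) 43284 = -130198272$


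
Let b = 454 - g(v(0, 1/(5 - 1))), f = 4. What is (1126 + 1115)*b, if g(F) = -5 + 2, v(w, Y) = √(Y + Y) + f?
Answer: 1024137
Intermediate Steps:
v(w, Y) = 4 + √2*√Y (v(w, Y) = √(Y + Y) + 4 = √(2*Y) + 4 = √2*√Y + 4 = 4 + √2*√Y)
g(F) = -3
b = 457 (b = 454 - 1*(-3) = 454 + 3 = 457)
(1126 + 1115)*b = (1126 + 1115)*457 = 2241*457 = 1024137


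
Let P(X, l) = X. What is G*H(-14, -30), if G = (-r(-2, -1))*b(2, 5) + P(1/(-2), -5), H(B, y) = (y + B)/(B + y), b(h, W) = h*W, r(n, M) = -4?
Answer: 79/2 ≈ 39.500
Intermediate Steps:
b(h, W) = W*h
H(B, y) = 1 (H(B, y) = (B + y)/(B + y) = 1)
G = 79/2 (G = (-1*(-4))*(5*2) + 1/(-2) = 4*10 - ½ = 40 - ½ = 79/2 ≈ 39.500)
G*H(-14, -30) = (79/2)*1 = 79/2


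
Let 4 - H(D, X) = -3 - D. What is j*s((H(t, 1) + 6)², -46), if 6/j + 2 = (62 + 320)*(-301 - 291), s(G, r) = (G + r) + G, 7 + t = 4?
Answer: -154/37691 ≈ -0.0040859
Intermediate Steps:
t = -3 (t = -7 + 4 = -3)
H(D, X) = 7 + D (H(D, X) = 4 - (-3 - D) = 4 + (3 + D) = 7 + D)
s(G, r) = r + 2*G
j = -1/37691 (j = 6/(-2 + (62 + 320)*(-301 - 291)) = 6/(-2 + 382*(-592)) = 6/(-2 - 226144) = 6/(-226146) = 6*(-1/226146) = -1/37691 ≈ -2.6532e-5)
j*s((H(t, 1) + 6)², -46) = -(-46 + 2*((7 - 3) + 6)²)/37691 = -(-46 + 2*(4 + 6)²)/37691 = -(-46 + 2*10²)/37691 = -(-46 + 2*100)/37691 = -(-46 + 200)/37691 = -1/37691*154 = -154/37691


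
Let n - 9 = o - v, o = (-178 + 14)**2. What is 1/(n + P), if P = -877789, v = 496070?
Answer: -1/1346954 ≈ -7.4242e-7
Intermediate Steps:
o = 26896 (o = (-164)**2 = 26896)
n = -469165 (n = 9 + (26896 - 1*496070) = 9 + (26896 - 496070) = 9 - 469174 = -469165)
1/(n + P) = 1/(-469165 - 877789) = 1/(-1346954) = -1/1346954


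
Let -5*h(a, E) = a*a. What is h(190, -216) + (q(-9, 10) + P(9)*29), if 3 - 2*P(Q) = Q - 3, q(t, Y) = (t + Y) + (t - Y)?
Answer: -14563/2 ≈ -7281.5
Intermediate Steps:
q(t, Y) = 2*t (q(t, Y) = (Y + t) + (t - Y) = 2*t)
h(a, E) = -a²/5 (h(a, E) = -a*a/5 = -a²/5)
P(Q) = 3 - Q/2 (P(Q) = 3/2 - (Q - 3)/2 = 3/2 - (-3 + Q)/2 = 3/2 + (3/2 - Q/2) = 3 - Q/2)
h(190, -216) + (q(-9, 10) + P(9)*29) = -⅕*190² + (2*(-9) + (3 - ½*9)*29) = -⅕*36100 + (-18 + (3 - 9/2)*29) = -7220 + (-18 - 3/2*29) = -7220 + (-18 - 87/2) = -7220 - 123/2 = -14563/2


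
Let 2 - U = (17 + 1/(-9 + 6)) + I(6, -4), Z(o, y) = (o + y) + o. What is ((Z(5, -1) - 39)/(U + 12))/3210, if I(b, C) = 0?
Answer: 3/856 ≈ 0.0035047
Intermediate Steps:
Z(o, y) = y + 2*o
U = -44/3 (U = 2 - ((17 + 1/(-9 + 6)) + 0) = 2 - ((17 + 1/(-3)) + 0) = 2 - ((17 - ⅓) + 0) = 2 - (50/3 + 0) = 2 - 1*50/3 = 2 - 50/3 = -44/3 ≈ -14.667)
((Z(5, -1) - 39)/(U + 12))/3210 = (((-1 + 2*5) - 39)/(-44/3 + 12))/3210 = (((-1 + 10) - 39)/(-8/3))*(1/3210) = -3*(9 - 39)/8*(1/3210) = -3/8*(-30)*(1/3210) = (45/4)*(1/3210) = 3/856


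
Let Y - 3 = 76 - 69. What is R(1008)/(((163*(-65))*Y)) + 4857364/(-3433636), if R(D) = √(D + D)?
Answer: -1214341/858409 - 6*√14/52975 ≈ -1.4151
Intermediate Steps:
R(D) = √2*√D (R(D) = √(2*D) = √2*√D)
Y = 10 (Y = 3 + (76 - 69) = 3 + 7 = 10)
R(1008)/(((163*(-65))*Y)) + 4857364/(-3433636) = (√2*√1008)/(((163*(-65))*10)) + 4857364/(-3433636) = (√2*(12*√7))/((-10595*10)) + 4857364*(-1/3433636) = (12*√14)/(-105950) - 1214341/858409 = (12*√14)*(-1/105950) - 1214341/858409 = -6*√14/52975 - 1214341/858409 = -1214341/858409 - 6*√14/52975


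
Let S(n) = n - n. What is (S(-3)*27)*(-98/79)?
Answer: 0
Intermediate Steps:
S(n) = 0
(S(-3)*27)*(-98/79) = (0*27)*(-98/79) = 0*(-98*1/79) = 0*(-98/79) = 0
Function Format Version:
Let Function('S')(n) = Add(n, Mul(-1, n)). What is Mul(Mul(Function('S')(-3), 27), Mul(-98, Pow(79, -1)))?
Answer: 0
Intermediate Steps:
Function('S')(n) = 0
Mul(Mul(Function('S')(-3), 27), Mul(-98, Pow(79, -1))) = Mul(Mul(0, 27), Mul(-98, Pow(79, -1))) = Mul(0, Mul(-98, Rational(1, 79))) = Mul(0, Rational(-98, 79)) = 0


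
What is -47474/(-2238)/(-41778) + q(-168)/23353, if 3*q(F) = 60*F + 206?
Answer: -14038435247/99249362586 ≈ -0.14145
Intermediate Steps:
q(F) = 206/3 + 20*F (q(F) = (60*F + 206)/3 = (206 + 60*F)/3 = 206/3 + 20*F)
-47474/(-2238)/(-41778) + q(-168)/23353 = -47474/(-2238)/(-41778) + (206/3 + 20*(-168))/23353 = -47474*(-1/2238)*(-1/41778) + (206/3 - 3360)*(1/23353) = (23737/1119)*(-1/41778) - 9874/3*1/23353 = -23737/46749582 - 9874/70059 = -14038435247/99249362586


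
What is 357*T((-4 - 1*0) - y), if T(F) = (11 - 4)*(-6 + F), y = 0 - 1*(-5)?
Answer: -37485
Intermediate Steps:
y = 5 (y = 0 + 5 = 5)
T(F) = -42 + 7*F (T(F) = 7*(-6 + F) = -42 + 7*F)
357*T((-4 - 1*0) - y) = 357*(-42 + 7*((-4 - 1*0) - 1*5)) = 357*(-42 + 7*((-4 + 0) - 5)) = 357*(-42 + 7*(-4 - 5)) = 357*(-42 + 7*(-9)) = 357*(-42 - 63) = 357*(-105) = -37485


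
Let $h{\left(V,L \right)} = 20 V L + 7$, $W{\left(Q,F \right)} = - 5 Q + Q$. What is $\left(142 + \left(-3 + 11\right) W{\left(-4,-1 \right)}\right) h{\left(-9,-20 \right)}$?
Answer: $973890$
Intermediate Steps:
$W{\left(Q,F \right)} = - 4 Q$
$h{\left(V,L \right)} = 7 + 20 L V$ ($h{\left(V,L \right)} = 20 L V + 7 = 7 + 20 L V$)
$\left(142 + \left(-3 + 11\right) W{\left(-4,-1 \right)}\right) h{\left(-9,-20 \right)} = \left(142 + \left(-3 + 11\right) \left(\left(-4\right) \left(-4\right)\right)\right) \left(7 + 20 \left(-20\right) \left(-9\right)\right) = \left(142 + 8 \cdot 16\right) \left(7 + 3600\right) = \left(142 + 128\right) 3607 = 270 \cdot 3607 = 973890$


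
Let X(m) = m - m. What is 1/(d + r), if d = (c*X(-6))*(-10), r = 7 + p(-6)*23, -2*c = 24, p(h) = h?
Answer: -1/131 ≈ -0.0076336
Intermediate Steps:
X(m) = 0
c = -12 (c = -1/2*24 = -12)
r = -131 (r = 7 - 6*23 = 7 - 138 = -131)
d = 0 (d = -12*0*(-10) = 0*(-10) = 0)
1/(d + r) = 1/(0 - 131) = 1/(-131) = -1/131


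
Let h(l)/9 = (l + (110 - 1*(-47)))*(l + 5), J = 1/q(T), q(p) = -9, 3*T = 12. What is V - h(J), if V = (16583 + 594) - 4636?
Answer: 50741/9 ≈ 5637.9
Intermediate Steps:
T = 4 (T = (⅓)*12 = 4)
J = -⅑ (J = 1/(-9) = -⅑ ≈ -0.11111)
V = 12541 (V = 17177 - 4636 = 12541)
h(l) = 9*(5 + l)*(157 + l) (h(l) = 9*((l + (110 - 1*(-47)))*(l + 5)) = 9*((l + (110 + 47))*(5 + l)) = 9*((l + 157)*(5 + l)) = 9*((157 + l)*(5 + l)) = 9*((5 + l)*(157 + l)) = 9*(5 + l)*(157 + l))
V - h(J) = 12541 - (7065 + 9*(-⅑)² + 1458*(-⅑)) = 12541 - (7065 + 9*(1/81) - 162) = 12541 - (7065 + ⅑ - 162) = 12541 - 1*62128/9 = 12541 - 62128/9 = 50741/9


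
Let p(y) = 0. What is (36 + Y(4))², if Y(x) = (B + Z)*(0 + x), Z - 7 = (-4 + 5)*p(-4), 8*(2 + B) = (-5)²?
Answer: 18769/4 ≈ 4692.3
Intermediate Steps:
B = 9/8 (B = -2 + (⅛)*(-5)² = -2 + (⅛)*25 = -2 + 25/8 = 9/8 ≈ 1.1250)
Z = 7 (Z = 7 + (-4 + 5)*0 = 7 + 1*0 = 7 + 0 = 7)
Y(x) = 65*x/8 (Y(x) = (9/8 + 7)*(0 + x) = 65*x/8)
(36 + Y(4))² = (36 + (65/8)*4)² = (36 + 65/2)² = (137/2)² = 18769/4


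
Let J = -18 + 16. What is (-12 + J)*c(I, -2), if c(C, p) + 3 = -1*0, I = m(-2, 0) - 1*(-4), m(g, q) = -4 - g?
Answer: 42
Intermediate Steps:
I = 2 (I = (-4 - 1*(-2)) - 1*(-4) = (-4 + 2) + 4 = -2 + 4 = 2)
J = -2
c(C, p) = -3 (c(C, p) = -3 - 1*0 = -3 + 0 = -3)
(-12 + J)*c(I, -2) = (-12 - 2)*(-3) = -14*(-3) = 42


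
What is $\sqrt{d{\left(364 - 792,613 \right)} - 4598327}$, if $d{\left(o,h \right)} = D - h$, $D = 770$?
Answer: $i \sqrt{4598170} \approx 2144.3 i$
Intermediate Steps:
$d{\left(o,h \right)} = 770 - h$
$\sqrt{d{\left(364 - 792,613 \right)} - 4598327} = \sqrt{\left(770 - 613\right) - 4598327} = \sqrt{157 - 4598327} = \sqrt{-4598170} = i \sqrt{4598170}$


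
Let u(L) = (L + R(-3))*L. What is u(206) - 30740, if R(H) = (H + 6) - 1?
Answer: 12108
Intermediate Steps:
R(H) = 5 + H (R(H) = (6 + H) - 1 = 5 + H)
u(L) = L*(2 + L) (u(L) = (L + (5 - 3))*L = (L + 2)*L = (2 + L)*L = L*(2 + L))
u(206) - 30740 = 206*(2 + 206) - 30740 = 206*208 - 30740 = 42848 - 30740 = 12108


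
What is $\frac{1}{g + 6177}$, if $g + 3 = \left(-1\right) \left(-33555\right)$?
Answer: $\frac{1}{39729} \approx 2.5171 \cdot 10^{-5}$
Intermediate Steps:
$g = 33552$ ($g = -3 - -33555 = -3 + 33555 = 33552$)
$\frac{1}{g + 6177} = \frac{1}{33552 + 6177} = \frac{1}{39729}$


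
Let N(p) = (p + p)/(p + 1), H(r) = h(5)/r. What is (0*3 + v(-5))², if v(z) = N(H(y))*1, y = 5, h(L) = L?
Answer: 1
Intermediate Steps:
H(r) = 5/r
N(p) = 2*p/(1 + p) (N(p) = (2*p)/(1 + p) = 2*p/(1 + p))
v(z) = 1 (v(z) = (2*(5/5)/(1 + 5/5))*1 = (2*(5*(⅕))/(1 + 5*(⅕)))*1 = (2*1/(1 + 1))*1 = (2*1/2)*1 = (2*1*(½))*1 = 1*1 = 1)
(0*3 + v(-5))² = (0*3 + 1)² = (0 + 1)² = 1² = 1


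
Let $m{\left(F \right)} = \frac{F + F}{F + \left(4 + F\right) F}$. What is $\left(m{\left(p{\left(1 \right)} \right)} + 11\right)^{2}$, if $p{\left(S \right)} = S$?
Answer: $\frac{1156}{9} \approx 128.44$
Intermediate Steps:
$m{\left(F \right)} = \frac{2 F}{F + F \left(4 + F\right)}$
$\left(m{\left(p{\left(1 \right)} \right)} + 11\right)^{2} = \left(\frac{2}{5 + 1} + 11\right)^{2} = \left(\frac{2}{6} + 11\right)^{2} = \left(2 \cdot \frac{1}{6} + 11\right)^{2} = \left(\frac{1}{3} + 11\right)^{2} = \left(\frac{34}{3}\right)^{2} = \frac{1156}{9}$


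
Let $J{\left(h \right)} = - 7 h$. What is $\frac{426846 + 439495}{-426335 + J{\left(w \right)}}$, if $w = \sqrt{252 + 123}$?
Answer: $- \frac{1507557103}{741883730} + \frac{123763 \sqrt{15}}{741883730} \approx -2.0314$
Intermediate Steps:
$w = 5 \sqrt{15}$ ($w = \sqrt{375} = 5 \sqrt{15} \approx 19.365$)
$\frac{426846 + 439495}{-426335 + J{\left(w \right)}} = \frac{426846 + 439495}{-426335 - 7 \cdot 5 \sqrt{15}} = \frac{866341}{-426335 - 35 \sqrt{15}}$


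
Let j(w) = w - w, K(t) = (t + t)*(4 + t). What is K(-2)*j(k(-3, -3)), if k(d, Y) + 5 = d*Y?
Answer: 0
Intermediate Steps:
k(d, Y) = -5 + Y*d (k(d, Y) = -5 + d*Y = -5 + Y*d)
K(t) = 2*t*(4 + t) (K(t) = (2*t)*(4 + t) = 2*t*(4 + t))
j(w) = 0
K(-2)*j(k(-3, -3)) = (2*(-2)*(4 - 2))*0 = (2*(-2)*2)*0 = -8*0 = 0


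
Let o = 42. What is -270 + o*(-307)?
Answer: -13164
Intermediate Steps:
-270 + o*(-307) = -270 + 42*(-307) = -270 - 12894 = -13164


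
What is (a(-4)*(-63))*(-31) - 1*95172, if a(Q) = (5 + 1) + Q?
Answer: -91266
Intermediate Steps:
a(Q) = 6 + Q
(a(-4)*(-63))*(-31) - 1*95172 = ((6 - 4)*(-63))*(-31) - 1*95172 = (2*(-63))*(-31) - 95172 = -126*(-31) - 95172 = 3906 - 95172 = -91266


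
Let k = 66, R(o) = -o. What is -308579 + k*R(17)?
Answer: -309701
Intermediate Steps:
-308579 + k*R(17) = -308579 + 66*(-1*17) = -308579 + 66*(-17) = -308579 - 1122 = -309701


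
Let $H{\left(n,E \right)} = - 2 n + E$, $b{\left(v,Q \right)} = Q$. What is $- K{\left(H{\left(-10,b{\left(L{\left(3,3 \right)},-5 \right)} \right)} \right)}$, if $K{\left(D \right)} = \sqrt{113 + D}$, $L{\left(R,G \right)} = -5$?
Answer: $- 8 \sqrt{2} \approx -11.314$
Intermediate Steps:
$H{\left(n,E \right)} = E - 2 n$
$- K{\left(H{\left(-10,b{\left(L{\left(3,3 \right)},-5 \right)} \right)} \right)} = - \sqrt{113 - -15} = - \sqrt{113 + \left(-5 + 20\right)} = - \sqrt{113 + 15} = - \sqrt{128} = - 8 \sqrt{2}$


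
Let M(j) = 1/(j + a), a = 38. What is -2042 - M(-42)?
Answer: -8167/4 ≈ -2041.8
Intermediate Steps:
M(j) = 1/(38 + j) (M(j) = 1/(j + 38) = 1/(38 + j))
-2042 - M(-42) = -2042 - 1/(38 - 42) = -2042 - 1/(-4) = -2042 - 1*(-¼) = -2042 + ¼ = -8167/4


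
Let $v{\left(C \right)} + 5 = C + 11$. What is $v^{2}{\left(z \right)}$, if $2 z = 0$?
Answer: $36$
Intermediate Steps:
$z = 0$ ($z = \frac{1}{2} \cdot 0 = 0$)
$v{\left(C \right)} = 6 + C$ ($v{\left(C \right)} = -5 + \left(C + 11\right) = -5 + \left(11 + C\right) = 6 + C$)
$v^{2}{\left(z \right)} = \left(6 + 0\right)^{2} = 6^{2} = 36$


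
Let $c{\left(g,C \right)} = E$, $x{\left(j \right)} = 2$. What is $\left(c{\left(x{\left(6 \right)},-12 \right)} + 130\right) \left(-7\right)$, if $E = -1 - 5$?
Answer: $-868$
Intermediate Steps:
$E = -6$ ($E = -1 - 5 = -6$)
$c{\left(g,C \right)} = -6$
$\left(c{\left(x{\left(6 \right)},-12 \right)} + 130\right) \left(-7\right) = \left(-6 + 130\right) \left(-7\right) = 124 \left(-7\right) = -868$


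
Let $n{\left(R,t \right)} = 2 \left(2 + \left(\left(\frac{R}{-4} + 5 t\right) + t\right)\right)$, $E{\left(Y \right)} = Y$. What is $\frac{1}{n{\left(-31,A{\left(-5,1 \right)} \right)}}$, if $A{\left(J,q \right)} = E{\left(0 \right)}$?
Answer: $\frac{2}{39} \approx 0.051282$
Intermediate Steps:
$A{\left(J,q \right)} = 0$
$n{\left(R,t \right)} = 4 + 12 t - \frac{R}{2}$ ($n{\left(R,t \right)} = 2 \left(2 + \left(\left(- \frac{R}{4} + 5 t\right) + t\right)\right) = 2 \left(2 + \left(\left(5 t - \frac{R}{4}\right) + t\right)\right) = 2 \left(2 - \left(- 6 t + \frac{R}{4}\right)\right) = 2 \left(2 + 6 t - \frac{R}{4}\right) = 4 + 12 t - \frac{R}{2}$)
$\frac{1}{n{\left(-31,A{\left(-5,1 \right)} \right)}} = \frac{1}{4 + 12 \cdot 0 - - \frac{31}{2}} = \frac{1}{4 + 0 + \frac{31}{2}} = \frac{1}{\frac{39}{2}} = \frac{2}{39}$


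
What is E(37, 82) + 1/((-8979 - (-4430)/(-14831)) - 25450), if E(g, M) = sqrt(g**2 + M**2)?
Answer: -14831/510620929 + sqrt(8093) ≈ 89.961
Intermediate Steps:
E(g, M) = sqrt(M**2 + g**2)
E(37, 82) + 1/((-8979 - (-4430)/(-14831)) - 25450) = sqrt(82**2 + 37**2) + 1/((-8979 - (-4430)/(-14831)) - 25450) = sqrt(6724 + 1369) + 1/((-8979 - (-4430)*(-1)/14831) - 25450) = sqrt(8093) + 1/((-8979 - 1*4430/14831) - 25450) = sqrt(8093) + 1/((-8979 - 4430/14831) - 25450) = sqrt(8093) + 1/(-133171979/14831 - 25450) = sqrt(8093) + 1/(-510620929/14831) = sqrt(8093) - 14831/510620929 = -14831/510620929 + sqrt(8093)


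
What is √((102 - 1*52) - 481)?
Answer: I*√431 ≈ 20.761*I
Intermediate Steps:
√((102 - 1*52) - 481) = √((102 - 52) - 481) = √(50 - 481) = √(-431) = I*√431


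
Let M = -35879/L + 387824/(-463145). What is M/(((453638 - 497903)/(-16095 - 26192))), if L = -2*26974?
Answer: -60683955079013/368664689017300 ≈ -0.16460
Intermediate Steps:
L = -53948
M = -4305149697/24985746460 (M = -35879/(-53948) + 387824/(-463145) = -35879*(-1/53948) + 387824*(-1/463145) = 35879/53948 - 387824/463145 = -4305149697/24985746460 ≈ -0.17230)
M/(((453638 - 497903)/(-16095 - 26192))) = -4305149697*(-16095 - 26192)/(453638 - 497903)/24985746460 = -4305149697/(24985746460*((-44265/(-42287)))) = -4305149697/(24985746460*((-44265*(-1/42287)))) = -4305149697/(24985746460*44265/42287) = -4305149697/24985746460*42287/44265 = -60683955079013/368664689017300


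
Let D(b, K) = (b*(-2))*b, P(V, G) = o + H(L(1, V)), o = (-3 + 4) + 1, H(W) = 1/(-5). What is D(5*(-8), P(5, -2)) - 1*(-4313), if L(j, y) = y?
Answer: 1113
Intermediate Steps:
H(W) = -1/5
o = 2 (o = 1 + 1 = 2)
P(V, G) = 9/5 (P(V, G) = 2 - 1/5 = 9/5)
D(b, K) = -2*b**2 (D(b, K) = (-2*b)*b = -2*b**2)
D(5*(-8), P(5, -2)) - 1*(-4313) = -2*(5*(-8))**2 - 1*(-4313) = -2*(-40)**2 + 4313 = -2*1600 + 4313 = -3200 + 4313 = 1113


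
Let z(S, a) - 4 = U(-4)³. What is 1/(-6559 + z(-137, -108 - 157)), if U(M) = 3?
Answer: -1/6528 ≈ -0.00015319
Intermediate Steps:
z(S, a) = 31 (z(S, a) = 4 + 3³ = 4 + 27 = 31)
1/(-6559 + z(-137, -108 - 157)) = 1/(-6559 + 31) = 1/(-6528) = -1/6528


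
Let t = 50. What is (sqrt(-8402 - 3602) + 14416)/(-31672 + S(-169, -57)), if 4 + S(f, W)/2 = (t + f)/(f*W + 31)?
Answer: -69658112/153077879 - 9664*I*sqrt(3001)/153077879 ≈ -0.45505 - 0.0034584*I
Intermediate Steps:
S(f, W) = -8 + 2*(50 + f)/(31 + W*f) (S(f, W) = -8 + 2*((50 + f)/(f*W + 31)) = -8 + 2*((50 + f)/(W*f + 31)) = -8 + 2*((50 + f)/(31 + W*f)) = -8 + 2*(50 + f)/(31 + W*f))
(sqrt(-8402 - 3602) + 14416)/(-31672 + S(-169, -57)) = (sqrt(-8402 - 3602) + 14416)/(-31672 + 2*(-74 - 169 - 4*(-57)*(-169))/(31 - 57*(-169))) = (sqrt(-12004) + 14416)/(-31672 + 2*(-74 - 169 - 38532)/(31 + 9633)) = (2*I*sqrt(3001) + 14416)/(-31672 + 2*(-38775)/9664) = (14416 + 2*I*sqrt(3001))/(-31672 + 2*(1/9664)*(-38775)) = (14416 + 2*I*sqrt(3001))/(-31672 - 38775/4832) = (14416 + 2*I*sqrt(3001))/(-153077879/4832) = (14416 + 2*I*sqrt(3001))*(-4832/153077879) = -69658112/153077879 - 9664*I*sqrt(3001)/153077879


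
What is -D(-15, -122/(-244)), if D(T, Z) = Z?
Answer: -½ ≈ -0.50000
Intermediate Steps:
-D(-15, -122/(-244)) = -(-122)/(-244) = -(-122)*(-1)/244 = -1*½ = -½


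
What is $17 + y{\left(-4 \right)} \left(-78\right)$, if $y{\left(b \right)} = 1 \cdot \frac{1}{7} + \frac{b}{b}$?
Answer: $- \frac{505}{7} \approx -72.143$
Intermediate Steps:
$y{\left(b \right)} = \frac{8}{7}$ ($y{\left(b \right)} = 1 \cdot \frac{1}{7} + 1 = \frac{1}{7} + 1 = \frac{8}{7}$)
$17 + y{\left(-4 \right)} \left(-78\right) = 17 + \frac{8}{7} \left(-78\right) = 17 - \frac{624}{7} = - \frac{505}{7}$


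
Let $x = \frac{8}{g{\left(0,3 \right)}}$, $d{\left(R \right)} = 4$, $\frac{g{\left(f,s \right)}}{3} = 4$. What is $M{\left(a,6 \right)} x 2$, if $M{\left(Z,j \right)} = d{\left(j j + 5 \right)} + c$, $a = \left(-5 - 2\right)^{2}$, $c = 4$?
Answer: $\frac{32}{3} \approx 10.667$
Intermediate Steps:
$a = 49$ ($a = \left(-7\right)^{2} = 49$)
$g{\left(f,s \right)} = 12$ ($g{\left(f,s \right)} = 3 \cdot 4 = 12$)
$M{\left(Z,j \right)} = 8$ ($M{\left(Z,j \right)} = 4 + 4 = 8$)
$x = \frac{2}{3}$ ($x = \frac{8}{12} = 8 \cdot \frac{1}{12} = \frac{2}{3} \approx 0.66667$)
$M{\left(a,6 \right)} x 2 = 8 \cdot \frac{2}{3} \cdot 2 = \frac{16}{3} \cdot 2 = \frac{32}{3}$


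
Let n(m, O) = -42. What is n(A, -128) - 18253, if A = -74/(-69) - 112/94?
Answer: -18295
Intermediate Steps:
A = -386/3243 (A = -74*(-1/69) - 112*1/94 = 74/69 - 56/47 = -386/3243 ≈ -0.11903)
n(A, -128) - 18253 = -42 - 18253 = -18295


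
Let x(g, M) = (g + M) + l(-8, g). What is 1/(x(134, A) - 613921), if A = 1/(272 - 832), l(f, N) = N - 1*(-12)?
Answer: -560/343638961 ≈ -1.6296e-6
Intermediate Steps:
l(f, N) = 12 + N (l(f, N) = N + 12 = 12 + N)
A = -1/560 (A = 1/(-560) = -1/560 ≈ -0.0017857)
x(g, M) = 12 + M + 2*g (x(g, M) = (g + M) + (12 + g) = (M + g) + (12 + g) = 12 + M + 2*g)
1/(x(134, A) - 613921) = 1/((12 - 1/560 + 2*134) - 613921) = 1/((12 - 1/560 + 268) - 613921) = 1/(156799/560 - 613921) = 1/(-343638961/560) = -560/343638961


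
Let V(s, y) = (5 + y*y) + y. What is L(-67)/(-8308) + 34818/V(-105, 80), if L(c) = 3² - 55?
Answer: 144783127/26938690 ≈ 5.3745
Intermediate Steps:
L(c) = -46 (L(c) = 9 - 55 = -46)
V(s, y) = 5 + y + y² (V(s, y) = (5 + y²) + y = 5 + y + y²)
L(-67)/(-8308) + 34818/V(-105, 80) = -46/(-8308) + 34818/(5 + 80 + 80²) = -46*(-1/8308) + 34818/(5 + 80 + 6400) = 23/4154 + 34818/6485 = 144783127/26938690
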